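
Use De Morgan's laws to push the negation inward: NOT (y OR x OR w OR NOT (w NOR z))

NOT y AND NOT x AND NOT w AND (w NOR z)
De Morgan's: NOT(OR of terms) = AND of negations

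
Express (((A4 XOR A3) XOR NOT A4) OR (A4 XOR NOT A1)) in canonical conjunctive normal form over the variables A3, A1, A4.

(NOT A3 OR A1 OR NOT A4) AND (NOT A3 OR NOT A1 OR A4)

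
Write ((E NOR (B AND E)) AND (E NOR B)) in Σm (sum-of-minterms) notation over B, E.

Σm(0) = (NOT B AND NOT E)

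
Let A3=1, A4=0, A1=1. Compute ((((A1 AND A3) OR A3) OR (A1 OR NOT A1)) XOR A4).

Substituting: ((((1 AND 1) OR 1) OR (1 OR NOT 1)) XOR 0)
= 1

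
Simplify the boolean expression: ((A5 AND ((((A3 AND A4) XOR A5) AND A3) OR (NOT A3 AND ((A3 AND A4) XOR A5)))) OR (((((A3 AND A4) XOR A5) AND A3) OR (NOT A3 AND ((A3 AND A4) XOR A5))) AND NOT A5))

By distribution ((E AND v) OR (E AND NOT v) = E) then distribution ((E AND v) OR (E AND NOT v) = E):
= ((A3 AND A4) XOR A5)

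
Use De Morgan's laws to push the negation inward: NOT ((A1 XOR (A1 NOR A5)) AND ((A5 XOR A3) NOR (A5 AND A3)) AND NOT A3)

NOT (A1 XOR (A1 NOR A5)) OR NOT ((A5 XOR A3) NOR (A5 AND A3)) OR A3
De Morgan's: NOT(AND of terms) = OR of negations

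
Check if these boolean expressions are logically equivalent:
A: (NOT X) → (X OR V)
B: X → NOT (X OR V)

No, Inverse is not equivalent to original (counterexample: W=0, X=0, V=0)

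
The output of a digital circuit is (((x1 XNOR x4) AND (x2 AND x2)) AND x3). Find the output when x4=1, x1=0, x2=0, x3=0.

Substituting: (((0 XNOR 1) AND (0 AND 0)) AND 0)
= 0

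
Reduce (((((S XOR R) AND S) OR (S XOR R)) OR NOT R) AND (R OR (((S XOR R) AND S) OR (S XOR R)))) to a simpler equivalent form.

By distribution ((E OR v) AND (E OR NOT v) = E) then absorption (E OR (E AND v) = E):
= (S XOR R)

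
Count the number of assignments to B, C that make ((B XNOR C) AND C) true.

Satisfying assignments: (1,1)
Count: 1 out of 4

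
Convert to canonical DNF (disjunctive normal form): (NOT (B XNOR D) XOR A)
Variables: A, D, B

(NOT A AND NOT D AND B) OR (NOT A AND D AND NOT B) OR (A AND NOT D AND NOT B) OR (A AND D AND B)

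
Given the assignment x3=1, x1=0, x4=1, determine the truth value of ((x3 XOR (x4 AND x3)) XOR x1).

Substituting: ((1 XOR (1 AND 1)) XOR 0)
= 0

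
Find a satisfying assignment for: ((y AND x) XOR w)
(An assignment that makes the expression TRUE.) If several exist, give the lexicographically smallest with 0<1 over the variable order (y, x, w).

y=0, x=0, w=1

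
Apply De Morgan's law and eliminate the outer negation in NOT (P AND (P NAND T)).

NOT P OR NOT (P NAND T)
De Morgan's: NOT(AND of terms) = OR of negations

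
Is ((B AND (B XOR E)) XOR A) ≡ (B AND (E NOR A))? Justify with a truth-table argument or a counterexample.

No. Counterexample: with B=0, E=0, A=1, Expression 1 = 1 but Expression 2 = 0.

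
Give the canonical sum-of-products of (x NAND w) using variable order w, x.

Σm(0, 1, 2) = (NOT w AND NOT x) OR (NOT w AND x) OR (w AND NOT x)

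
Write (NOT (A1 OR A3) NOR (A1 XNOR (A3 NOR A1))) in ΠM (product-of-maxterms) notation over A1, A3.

ΠM(0, 1) = (A1 OR A3) AND (A1 OR NOT A3)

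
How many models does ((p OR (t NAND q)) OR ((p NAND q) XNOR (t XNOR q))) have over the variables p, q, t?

Satisfying assignments: (0,0,0), (0,0,1), (0,1,0), (0,1,1), (1,0,0), (1,0,1), (1,1,0), (1,1,1)
Count: 8 out of 8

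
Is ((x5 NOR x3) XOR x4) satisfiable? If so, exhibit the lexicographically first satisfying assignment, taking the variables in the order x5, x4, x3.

x5=0, x4=0, x3=0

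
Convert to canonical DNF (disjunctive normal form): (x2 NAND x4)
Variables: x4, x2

(NOT x4 AND NOT x2) OR (NOT x4 AND x2) OR (x4 AND NOT x2)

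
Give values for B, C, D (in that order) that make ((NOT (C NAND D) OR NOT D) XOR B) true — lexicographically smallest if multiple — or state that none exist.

B=0, C=0, D=0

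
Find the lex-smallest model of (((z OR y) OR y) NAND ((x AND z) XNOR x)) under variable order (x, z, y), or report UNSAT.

x=0, z=0, y=0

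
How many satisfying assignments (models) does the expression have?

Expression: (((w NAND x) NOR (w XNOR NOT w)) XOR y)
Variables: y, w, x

Satisfying assignments: (0,1,1), (1,0,0), (1,0,1), (1,1,0)
Count: 4 out of 8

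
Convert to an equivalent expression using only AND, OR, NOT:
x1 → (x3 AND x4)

NOT x1 OR (x3 AND x4)
(Implication elimination: A → B = NOT A OR B)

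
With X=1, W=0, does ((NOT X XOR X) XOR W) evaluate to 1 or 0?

Substituting: ((NOT 1 XOR 1) XOR 0)
= 1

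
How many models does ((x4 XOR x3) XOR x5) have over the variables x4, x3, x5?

Satisfying assignments: (0,0,1), (0,1,0), (1,0,0), (1,1,1)
Count: 4 out of 8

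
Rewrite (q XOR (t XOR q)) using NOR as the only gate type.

((((q NOR ((((t NOR q) NOR (t NOR q)) NOR ((t NOR q) NOR (t NOR q))) NOR ((((t NOR t) NOR (q NOR q)) NOR ((t NOR t) NOR (q NOR q))) NOR (((t NOR t) NOR (q NOR q)) NOR ((t NOR t) NOR (q NOR q)))))) NOR (q NOR ((((t NOR q) NOR (t NOR q)) NOR ((t NOR q) NOR (t NOR q))) NOR ((((t NOR t) NOR (q NOR q)) NOR ((t NOR t) NOR (q NOR q))) NOR (((t NOR t) NOR (q NOR q)) NOR ((t NOR t) NOR (q NOR q))))))) NOR ((q NOR ((((t NOR q) NOR (t NOR q)) NOR ((t NOR q) NOR (t NOR q))) NOR ((((t NOR t) NOR (q NOR q)) NOR ((t NOR t) NOR (q NOR q))) NOR (((t NOR t) NOR (q NOR q)) NOR ((t NOR t) NOR (q NOR q)))))) NOR (q NOR ((((t NOR q) NOR (t NOR q)) NOR ((t NOR q) NOR (t NOR q))) NOR ((((t NOR t) NOR (q NOR q)) NOR ((t NOR t) NOR (q NOR q))) NOR (((t NOR t) NOR (q NOR q)) NOR ((t NOR t) NOR (q NOR q)))))))) NOR ((((q NOR q) NOR (((((t NOR q) NOR (t NOR q)) NOR ((t NOR q) NOR (t NOR q))) NOR ((((t NOR t) NOR (q NOR q)) NOR ((t NOR t) NOR (q NOR q))) NOR (((t NOR t) NOR (q NOR q)) NOR ((t NOR t) NOR (q NOR q))))) NOR ((((t NOR q) NOR (t NOR q)) NOR ((t NOR q) NOR (t NOR q))) NOR ((((t NOR t) NOR (q NOR q)) NOR ((t NOR t) NOR (q NOR q))) NOR (((t NOR t) NOR (q NOR q)) NOR ((t NOR t) NOR (q NOR q))))))) NOR ((q NOR q) NOR (((((t NOR q) NOR (t NOR q)) NOR ((t NOR q) NOR (t NOR q))) NOR ((((t NOR t) NOR (q NOR q)) NOR ((t NOR t) NOR (q NOR q))) NOR (((t NOR t) NOR (q NOR q)) NOR ((t NOR t) NOR (q NOR q))))) NOR ((((t NOR q) NOR (t NOR q)) NOR ((t NOR q) NOR (t NOR q))) NOR ((((t NOR t) NOR (q NOR q)) NOR ((t NOR t) NOR (q NOR q))) NOR (((t NOR t) NOR (q NOR q)) NOR ((t NOR t) NOR (q NOR q)))))))) NOR (((q NOR q) NOR (((((t NOR q) NOR (t NOR q)) NOR ((t NOR q) NOR (t NOR q))) NOR ((((t NOR t) NOR (q NOR q)) NOR ((t NOR t) NOR (q NOR q))) NOR (((t NOR t) NOR (q NOR q)) NOR ((t NOR t) NOR (q NOR q))))) NOR ((((t NOR q) NOR (t NOR q)) NOR ((t NOR q) NOR (t NOR q))) NOR ((((t NOR t) NOR (q NOR q)) NOR ((t NOR t) NOR (q NOR q))) NOR (((t NOR t) NOR (q NOR q)) NOR ((t NOR t) NOR (q NOR q))))))) NOR ((q NOR q) NOR (((((t NOR q) NOR (t NOR q)) NOR ((t NOR q) NOR (t NOR q))) NOR ((((t NOR t) NOR (q NOR q)) NOR ((t NOR t) NOR (q NOR q))) NOR (((t NOR t) NOR (q NOR q)) NOR ((t NOR t) NOR (q NOR q))))) NOR ((((t NOR q) NOR (t NOR q)) NOR ((t NOR q) NOR (t NOR q))) NOR ((((t NOR t) NOR (q NOR q)) NOR ((t NOR t) NOR (q NOR q))) NOR (((t NOR t) NOR (q NOR q)) NOR ((t NOR t) NOR (q NOR q))))))))))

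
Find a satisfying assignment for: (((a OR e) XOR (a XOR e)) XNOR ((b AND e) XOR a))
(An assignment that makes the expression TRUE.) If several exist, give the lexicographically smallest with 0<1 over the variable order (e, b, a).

e=0, b=0, a=0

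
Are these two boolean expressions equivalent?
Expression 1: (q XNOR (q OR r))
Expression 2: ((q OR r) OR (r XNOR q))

No. Counterexample: with q=0, r=1, Expression 1 = 0 but Expression 2 = 1.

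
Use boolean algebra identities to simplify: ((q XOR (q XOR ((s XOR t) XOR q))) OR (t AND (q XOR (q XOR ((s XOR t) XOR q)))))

By absorption (E OR (E AND v) = E) then XOR self-cancellation ((E XOR v) XOR v = E):
= ((s XOR t) XOR q)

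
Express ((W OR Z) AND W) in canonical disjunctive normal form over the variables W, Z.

(W AND NOT Z) OR (W AND Z)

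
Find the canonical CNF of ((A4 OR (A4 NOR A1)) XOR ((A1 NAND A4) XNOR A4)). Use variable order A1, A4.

(A1 OR NOT A4) AND (NOT A1 OR A4)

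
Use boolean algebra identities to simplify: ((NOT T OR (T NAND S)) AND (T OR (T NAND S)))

By distribution ((E OR v) AND (E OR NOT v) = E):
= (T NAND S)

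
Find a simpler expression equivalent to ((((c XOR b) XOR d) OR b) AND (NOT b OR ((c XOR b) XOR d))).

By distribution ((E OR v) AND (E OR NOT v) = E):
= ((c XOR b) XOR d)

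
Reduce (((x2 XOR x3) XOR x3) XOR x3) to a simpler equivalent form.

By XOR self-cancellation ((E XOR v) XOR v = E):
= (x2 XOR x3)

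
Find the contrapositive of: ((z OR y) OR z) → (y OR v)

Contrapositive: NOT (y OR v) → NOT ((z OR y) OR z)
Note: A statement and its contrapositive are logically equivalent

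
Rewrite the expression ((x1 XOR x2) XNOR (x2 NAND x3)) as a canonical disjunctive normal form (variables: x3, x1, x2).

(NOT x3 AND NOT x1 AND x2) OR (NOT x3 AND x1 AND NOT x2) OR (x3 AND x1 AND NOT x2) OR (x3 AND x1 AND x2)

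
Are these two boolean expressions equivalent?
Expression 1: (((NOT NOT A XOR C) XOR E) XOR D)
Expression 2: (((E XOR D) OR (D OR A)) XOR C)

No. Counterexample: with C=0, E=0, A=1, D=1, Expression 1 = 0 but Expression 2 = 1.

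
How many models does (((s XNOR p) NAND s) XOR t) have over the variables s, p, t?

Satisfying assignments: (0,0,0), (0,1,0), (1,0,0), (1,1,1)
Count: 4 out of 8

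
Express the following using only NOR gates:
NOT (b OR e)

(((b NOR e) NOR (b NOR e)) NOR ((b NOR e) NOR (b NOR e)))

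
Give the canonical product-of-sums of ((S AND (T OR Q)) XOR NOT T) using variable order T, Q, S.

ΠM(3, 4, 6) = (T OR NOT Q OR NOT S) AND (NOT T OR Q OR S) AND (NOT T OR NOT Q OR S)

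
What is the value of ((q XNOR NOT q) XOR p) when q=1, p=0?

Substituting: ((1 XNOR NOT 1) XOR 0)
= 0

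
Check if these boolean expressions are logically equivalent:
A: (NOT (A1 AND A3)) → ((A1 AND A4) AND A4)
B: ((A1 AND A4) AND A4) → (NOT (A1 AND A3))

No, Converse is not equivalent to original (counterexample: A4=0, A3=0, A1=0)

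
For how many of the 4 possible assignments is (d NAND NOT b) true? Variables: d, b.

Satisfying assignments: (0,0), (0,1), (1,1)
Count: 3 out of 4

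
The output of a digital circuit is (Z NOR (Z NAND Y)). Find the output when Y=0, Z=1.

Substituting: (1 NOR (1 NAND 0))
= 0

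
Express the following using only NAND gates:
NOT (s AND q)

(((s NAND q) NAND (s NAND q)) NAND ((s NAND q) NAND (s NAND q)))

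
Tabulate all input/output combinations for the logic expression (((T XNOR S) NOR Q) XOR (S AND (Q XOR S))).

T | Q | S | Output
------------------
0 | 0 | 0 | 0
0 | 0 | 1 | 0
0 | 1 | 0 | 0
0 | 1 | 1 | 0
1 | 0 | 0 | 1
1 | 0 | 1 | 1
1 | 1 | 0 | 0
1 | 1 | 1 | 0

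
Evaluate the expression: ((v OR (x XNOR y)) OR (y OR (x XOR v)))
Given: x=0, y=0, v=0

Substituting: ((0 OR (0 XNOR 0)) OR (0 OR (0 XOR 0)))
= 1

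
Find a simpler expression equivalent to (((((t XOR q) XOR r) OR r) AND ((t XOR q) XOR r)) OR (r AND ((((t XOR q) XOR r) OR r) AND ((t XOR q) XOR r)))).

By absorption (E OR (E AND v) = E) then absorption (E AND (E OR v) = E):
= ((t XOR q) XOR r)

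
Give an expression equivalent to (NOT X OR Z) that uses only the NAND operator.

(((X NAND X) NAND (X NAND X)) NAND (Z NAND Z))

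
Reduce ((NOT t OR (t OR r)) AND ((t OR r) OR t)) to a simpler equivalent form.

By distribution ((E OR v) AND (E OR NOT v) = E):
= (t OR r)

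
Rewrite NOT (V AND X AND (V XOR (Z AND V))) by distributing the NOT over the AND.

NOT V OR NOT X OR NOT (V XOR (Z AND V))
De Morgan's: NOT(AND of terms) = OR of negations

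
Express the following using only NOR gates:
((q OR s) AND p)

((((q NOR s) NOR (q NOR s)) NOR ((q NOR s) NOR (q NOR s))) NOR (p NOR p))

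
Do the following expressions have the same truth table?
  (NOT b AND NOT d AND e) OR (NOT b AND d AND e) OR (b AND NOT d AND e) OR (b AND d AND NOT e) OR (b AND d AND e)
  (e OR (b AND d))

Yes, they are equivalent — the two output columns agree on all 8 assignments:
b | d | e | Expression 1 | Expression 2
---------------------------------------
0 | 0 | 0 | 0 | 0
0 | 0 | 1 | 1 | 1
0 | 1 | 0 | 0 | 0
0 | 1 | 1 | 1 | 1
1 | 0 | 0 | 0 | 0
1 | 0 | 1 | 1 | 1
1 | 1 | 0 | 1 | 1
1 | 1 | 1 | 1 | 1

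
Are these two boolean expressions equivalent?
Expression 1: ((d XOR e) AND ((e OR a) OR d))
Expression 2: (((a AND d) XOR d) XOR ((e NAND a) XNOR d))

No. Counterexample: with d=0, e=1, a=0, Expression 1 = 1 but Expression 2 = 0.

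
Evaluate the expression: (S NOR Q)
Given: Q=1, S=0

Substituting: (0 NOR 1)
= 0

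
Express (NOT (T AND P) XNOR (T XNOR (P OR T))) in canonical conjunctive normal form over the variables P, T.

(NOT P OR T) AND (NOT P OR NOT T)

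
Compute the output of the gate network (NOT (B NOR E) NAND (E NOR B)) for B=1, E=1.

Substituting: (NOT (1 NOR 1) NAND (1 NOR 1))
= 1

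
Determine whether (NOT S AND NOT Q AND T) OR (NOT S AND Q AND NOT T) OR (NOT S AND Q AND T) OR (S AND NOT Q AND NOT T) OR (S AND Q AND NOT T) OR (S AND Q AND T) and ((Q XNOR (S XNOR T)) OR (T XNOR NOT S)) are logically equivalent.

Yes, they are equivalent — the two output columns agree on all 8 assignments:
S | Q | T | Expression 1 | Expression 2
---------------------------------------
0 | 0 | 0 | 0 | 0
0 | 0 | 1 | 1 | 1
0 | 1 | 0 | 1 | 1
0 | 1 | 1 | 1 | 1
1 | 0 | 0 | 1 | 1
1 | 0 | 1 | 0 | 0
1 | 1 | 0 | 1 | 1
1 | 1 | 1 | 1 | 1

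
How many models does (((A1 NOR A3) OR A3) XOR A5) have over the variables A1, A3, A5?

Satisfying assignments: (0,0,0), (0,1,0), (1,0,1), (1,1,0)
Count: 4 out of 8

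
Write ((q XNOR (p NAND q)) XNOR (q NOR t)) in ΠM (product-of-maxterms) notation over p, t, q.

ΠM(0, 1, 3, 4) = (p OR t OR q) AND (p OR t OR NOT q) AND (p OR NOT t OR NOT q) AND (NOT p OR t OR q)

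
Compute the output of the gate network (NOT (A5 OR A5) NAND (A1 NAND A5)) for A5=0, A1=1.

Substituting: (NOT (0 OR 0) NAND (1 NAND 0))
= 0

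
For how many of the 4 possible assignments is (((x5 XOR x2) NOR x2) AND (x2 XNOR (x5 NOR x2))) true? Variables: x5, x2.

No assignment satisfies the expression.
Count: 0 out of 4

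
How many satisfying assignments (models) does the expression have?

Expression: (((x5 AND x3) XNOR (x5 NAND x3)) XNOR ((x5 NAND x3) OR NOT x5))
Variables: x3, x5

Satisfying assignments: (1,1)
Count: 1 out of 4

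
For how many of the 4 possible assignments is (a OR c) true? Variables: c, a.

Satisfying assignments: (0,1), (1,0), (1,1)
Count: 3 out of 4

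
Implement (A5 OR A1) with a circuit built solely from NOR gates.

((A5 NOR A1) NOR (A5 NOR A1))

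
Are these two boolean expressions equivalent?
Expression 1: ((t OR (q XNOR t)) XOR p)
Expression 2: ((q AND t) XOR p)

No. Counterexample: with q=0, p=0, t=0, Expression 1 = 1 but Expression 2 = 0.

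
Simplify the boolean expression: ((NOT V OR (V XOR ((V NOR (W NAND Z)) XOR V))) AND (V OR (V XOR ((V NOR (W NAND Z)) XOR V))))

By distribution ((E OR v) AND (E OR NOT v) = E) then XOR self-cancellation ((E XOR v) XOR v = E):
= (V NOR (W NAND Z))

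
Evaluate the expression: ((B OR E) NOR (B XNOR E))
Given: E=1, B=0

Substituting: ((0 OR 1) NOR (0 XNOR 1))
= 0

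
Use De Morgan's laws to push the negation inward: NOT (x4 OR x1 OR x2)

NOT x4 AND NOT x1 AND NOT x2
De Morgan's: NOT(OR of terms) = AND of negations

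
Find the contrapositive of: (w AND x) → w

Contrapositive: NOT w → NOT (w AND x)
Note: A statement and its contrapositive are logically equivalent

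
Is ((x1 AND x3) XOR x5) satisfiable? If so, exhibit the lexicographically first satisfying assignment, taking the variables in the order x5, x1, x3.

x5=0, x1=1, x3=1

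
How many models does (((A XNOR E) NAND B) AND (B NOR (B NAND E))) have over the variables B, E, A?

No assignment satisfies the expression.
Count: 0 out of 8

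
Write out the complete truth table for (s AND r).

s | r | Output
--------------
0 | 0 | 0
0 | 1 | 0
1 | 0 | 0
1 | 1 | 1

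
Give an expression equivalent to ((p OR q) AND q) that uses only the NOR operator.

((((p NOR q) NOR (p NOR q)) NOR ((p NOR q) NOR (p NOR q))) NOR (q NOR q))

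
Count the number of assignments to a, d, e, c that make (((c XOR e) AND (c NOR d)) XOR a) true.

Satisfying assignments: (0,0,1,0), (1,0,0,0), (1,0,0,1), (1,0,1,1), (1,1,0,0), (1,1,0,1), (1,1,1,0), (1,1,1,1)
Count: 8 out of 16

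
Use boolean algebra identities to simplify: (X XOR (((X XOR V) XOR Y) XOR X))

By XOR self-cancellation ((E XOR v) XOR v = E):
= ((X XOR V) XOR Y)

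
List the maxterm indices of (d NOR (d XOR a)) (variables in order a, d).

ΠM(1, 2, 3) = (a OR NOT d) AND (NOT a OR d) AND (NOT a OR NOT d)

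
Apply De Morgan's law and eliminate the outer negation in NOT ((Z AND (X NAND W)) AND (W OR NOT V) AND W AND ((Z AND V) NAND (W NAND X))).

NOT (Z AND (X NAND W)) OR NOT (W OR NOT V) OR NOT W OR NOT ((Z AND V) NAND (W NAND X))
De Morgan's: NOT(AND of terms) = OR of negations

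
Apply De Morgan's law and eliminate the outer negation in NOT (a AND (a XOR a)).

NOT a OR NOT (a XOR a)
De Morgan's: NOT(AND of terms) = OR of negations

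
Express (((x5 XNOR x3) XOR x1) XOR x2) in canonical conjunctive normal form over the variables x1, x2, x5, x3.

(x1 OR x2 OR x5 OR NOT x3) AND (x1 OR x2 OR NOT x5 OR x3) AND (x1 OR NOT x2 OR x5 OR x3) AND (x1 OR NOT x2 OR NOT x5 OR NOT x3) AND (NOT x1 OR x2 OR x5 OR x3) AND (NOT x1 OR x2 OR NOT x5 OR NOT x3) AND (NOT x1 OR NOT x2 OR x5 OR NOT x3) AND (NOT x1 OR NOT x2 OR NOT x5 OR x3)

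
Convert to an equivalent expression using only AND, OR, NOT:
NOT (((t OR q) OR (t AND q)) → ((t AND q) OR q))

((t OR q) OR (t AND q)) AND NOT ((t AND q) OR q)
(Negated implication: NOT(A → B) = A AND NOT B)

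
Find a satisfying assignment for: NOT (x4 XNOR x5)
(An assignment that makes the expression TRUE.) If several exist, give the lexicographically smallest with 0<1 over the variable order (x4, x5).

x4=0, x5=1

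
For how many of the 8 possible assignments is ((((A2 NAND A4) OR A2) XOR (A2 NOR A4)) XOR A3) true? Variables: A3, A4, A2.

Satisfying assignments: (0,0,1), (0,1,0), (0,1,1), (1,0,0)
Count: 4 out of 8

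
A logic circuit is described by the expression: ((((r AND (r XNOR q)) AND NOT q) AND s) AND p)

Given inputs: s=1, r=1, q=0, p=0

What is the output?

Substituting: ((((1 AND (1 XNOR 0)) AND NOT 0) AND 1) AND 0)
= 0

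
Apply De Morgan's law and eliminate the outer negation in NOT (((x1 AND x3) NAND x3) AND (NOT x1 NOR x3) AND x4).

NOT ((x1 AND x3) NAND x3) OR NOT (NOT x1 NOR x3) OR NOT x4
De Morgan's: NOT(AND of terms) = OR of negations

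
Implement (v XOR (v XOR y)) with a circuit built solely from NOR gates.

((((v NOR ((((v NOR y) NOR (v NOR y)) NOR ((v NOR y) NOR (v NOR y))) NOR ((((v NOR v) NOR (y NOR y)) NOR ((v NOR v) NOR (y NOR y))) NOR (((v NOR v) NOR (y NOR y)) NOR ((v NOR v) NOR (y NOR y)))))) NOR (v NOR ((((v NOR y) NOR (v NOR y)) NOR ((v NOR y) NOR (v NOR y))) NOR ((((v NOR v) NOR (y NOR y)) NOR ((v NOR v) NOR (y NOR y))) NOR (((v NOR v) NOR (y NOR y)) NOR ((v NOR v) NOR (y NOR y))))))) NOR ((v NOR ((((v NOR y) NOR (v NOR y)) NOR ((v NOR y) NOR (v NOR y))) NOR ((((v NOR v) NOR (y NOR y)) NOR ((v NOR v) NOR (y NOR y))) NOR (((v NOR v) NOR (y NOR y)) NOR ((v NOR v) NOR (y NOR y)))))) NOR (v NOR ((((v NOR y) NOR (v NOR y)) NOR ((v NOR y) NOR (v NOR y))) NOR ((((v NOR v) NOR (y NOR y)) NOR ((v NOR v) NOR (y NOR y))) NOR (((v NOR v) NOR (y NOR y)) NOR ((v NOR v) NOR (y NOR y)))))))) NOR ((((v NOR v) NOR (((((v NOR y) NOR (v NOR y)) NOR ((v NOR y) NOR (v NOR y))) NOR ((((v NOR v) NOR (y NOR y)) NOR ((v NOR v) NOR (y NOR y))) NOR (((v NOR v) NOR (y NOR y)) NOR ((v NOR v) NOR (y NOR y))))) NOR ((((v NOR y) NOR (v NOR y)) NOR ((v NOR y) NOR (v NOR y))) NOR ((((v NOR v) NOR (y NOR y)) NOR ((v NOR v) NOR (y NOR y))) NOR (((v NOR v) NOR (y NOR y)) NOR ((v NOR v) NOR (y NOR y))))))) NOR ((v NOR v) NOR (((((v NOR y) NOR (v NOR y)) NOR ((v NOR y) NOR (v NOR y))) NOR ((((v NOR v) NOR (y NOR y)) NOR ((v NOR v) NOR (y NOR y))) NOR (((v NOR v) NOR (y NOR y)) NOR ((v NOR v) NOR (y NOR y))))) NOR ((((v NOR y) NOR (v NOR y)) NOR ((v NOR y) NOR (v NOR y))) NOR ((((v NOR v) NOR (y NOR y)) NOR ((v NOR v) NOR (y NOR y))) NOR (((v NOR v) NOR (y NOR y)) NOR ((v NOR v) NOR (y NOR y)))))))) NOR (((v NOR v) NOR (((((v NOR y) NOR (v NOR y)) NOR ((v NOR y) NOR (v NOR y))) NOR ((((v NOR v) NOR (y NOR y)) NOR ((v NOR v) NOR (y NOR y))) NOR (((v NOR v) NOR (y NOR y)) NOR ((v NOR v) NOR (y NOR y))))) NOR ((((v NOR y) NOR (v NOR y)) NOR ((v NOR y) NOR (v NOR y))) NOR ((((v NOR v) NOR (y NOR y)) NOR ((v NOR v) NOR (y NOR y))) NOR (((v NOR v) NOR (y NOR y)) NOR ((v NOR v) NOR (y NOR y))))))) NOR ((v NOR v) NOR (((((v NOR y) NOR (v NOR y)) NOR ((v NOR y) NOR (v NOR y))) NOR ((((v NOR v) NOR (y NOR y)) NOR ((v NOR v) NOR (y NOR y))) NOR (((v NOR v) NOR (y NOR y)) NOR ((v NOR v) NOR (y NOR y))))) NOR ((((v NOR y) NOR (v NOR y)) NOR ((v NOR y) NOR (v NOR y))) NOR ((((v NOR v) NOR (y NOR y)) NOR ((v NOR v) NOR (y NOR y))) NOR (((v NOR v) NOR (y NOR y)) NOR ((v NOR v) NOR (y NOR y))))))))))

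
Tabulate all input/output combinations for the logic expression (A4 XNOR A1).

A1 | A4 | Output
----------------
0 | 0 | 1
0 | 1 | 0
1 | 0 | 0
1 | 1 | 1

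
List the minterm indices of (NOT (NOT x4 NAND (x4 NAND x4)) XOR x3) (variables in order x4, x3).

Σm(0, 3) = (NOT x4 AND NOT x3) OR (x4 AND x3)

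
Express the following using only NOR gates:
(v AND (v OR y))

((v NOR v) NOR (((v NOR y) NOR (v NOR y)) NOR ((v NOR y) NOR (v NOR y))))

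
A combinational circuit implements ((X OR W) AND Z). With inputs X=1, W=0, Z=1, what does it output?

Substituting: ((1 OR 0) AND 1)
= 1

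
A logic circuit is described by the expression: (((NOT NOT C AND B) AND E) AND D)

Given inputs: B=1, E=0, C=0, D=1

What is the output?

Substituting: (((NOT NOT 0 AND 1) AND 0) AND 1)
= 0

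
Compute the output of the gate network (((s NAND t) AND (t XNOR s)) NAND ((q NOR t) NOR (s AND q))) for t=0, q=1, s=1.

Substituting: (((1 NAND 0) AND (0 XNOR 1)) NAND ((1 NOR 0) NOR (1 AND 1)))
= 1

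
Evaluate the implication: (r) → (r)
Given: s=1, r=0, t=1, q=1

Antecedent (r) = 0; consequent (r) = 0.
0 → 0 = 1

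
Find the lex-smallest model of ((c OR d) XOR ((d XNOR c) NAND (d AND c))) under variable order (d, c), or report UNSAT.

d=0, c=0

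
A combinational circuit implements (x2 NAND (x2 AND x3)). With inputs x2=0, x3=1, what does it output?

Substituting: (0 NAND (0 AND 1))
= 1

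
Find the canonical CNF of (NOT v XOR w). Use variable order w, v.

(w OR NOT v) AND (NOT w OR v)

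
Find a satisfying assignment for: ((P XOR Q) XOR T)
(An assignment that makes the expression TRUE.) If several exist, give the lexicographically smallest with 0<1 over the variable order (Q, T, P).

Q=0, T=0, P=1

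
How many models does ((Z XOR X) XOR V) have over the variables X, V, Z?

Satisfying assignments: (0,0,1), (0,1,0), (1,0,0), (1,1,1)
Count: 4 out of 8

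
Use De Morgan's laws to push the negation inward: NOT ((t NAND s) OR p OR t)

NOT (t NAND s) AND NOT p AND NOT t
De Morgan's: NOT(OR of terms) = AND of negations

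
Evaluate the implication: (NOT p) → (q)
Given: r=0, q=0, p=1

Antecedent (NOT p) = 0; consequent (q) = 0.
0 → 0 = 1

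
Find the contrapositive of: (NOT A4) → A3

Contrapositive: NOT A3 → A4
Note: A statement and its contrapositive are logically equivalent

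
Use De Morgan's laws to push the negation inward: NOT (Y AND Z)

NOT Y OR NOT Z
De Morgan's: NOT(AND of terms) = OR of negations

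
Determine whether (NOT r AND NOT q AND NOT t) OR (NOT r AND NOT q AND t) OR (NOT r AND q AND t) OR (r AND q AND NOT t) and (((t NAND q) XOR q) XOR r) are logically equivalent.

Yes, they are equivalent — the two output columns agree on all 8 assignments:
r | q | t | Expression 1 | Expression 2
---------------------------------------
0 | 0 | 0 | 1 | 1
0 | 0 | 1 | 1 | 1
0 | 1 | 0 | 0 | 0
0 | 1 | 1 | 1 | 1
1 | 0 | 0 | 0 | 0
1 | 0 | 1 | 0 | 0
1 | 1 | 0 | 1 | 1
1 | 1 | 1 | 0 | 0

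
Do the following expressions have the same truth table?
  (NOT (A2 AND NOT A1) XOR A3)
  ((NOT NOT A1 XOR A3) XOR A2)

No. Counterexample: with A3=0, A1=0, A2=0, Expression 1 = 1 but Expression 2 = 0.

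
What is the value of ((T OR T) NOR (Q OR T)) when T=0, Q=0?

Substituting: ((0 OR 0) NOR (0 OR 0))
= 1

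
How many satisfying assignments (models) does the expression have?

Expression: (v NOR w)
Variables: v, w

Satisfying assignments: (0,0)
Count: 1 out of 4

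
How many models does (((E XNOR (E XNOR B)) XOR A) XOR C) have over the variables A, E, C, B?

Satisfying assignments: (0,0,0,1), (0,0,1,0), (0,1,0,1), (0,1,1,0), (1,0,0,0), (1,0,1,1), (1,1,0,0), (1,1,1,1)
Count: 8 out of 16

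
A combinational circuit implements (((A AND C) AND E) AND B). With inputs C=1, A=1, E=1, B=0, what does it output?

Substituting: (((1 AND 1) AND 1) AND 0)
= 0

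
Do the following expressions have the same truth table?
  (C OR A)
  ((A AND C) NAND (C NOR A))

No. Counterexample: with A=0, C=0, Expression 1 = 0 but Expression 2 = 1.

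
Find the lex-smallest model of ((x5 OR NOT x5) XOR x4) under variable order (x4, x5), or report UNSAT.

x4=0, x5=0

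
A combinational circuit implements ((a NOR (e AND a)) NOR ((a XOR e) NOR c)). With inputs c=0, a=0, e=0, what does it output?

Substituting: ((0 NOR (0 AND 0)) NOR ((0 XOR 0) NOR 0))
= 0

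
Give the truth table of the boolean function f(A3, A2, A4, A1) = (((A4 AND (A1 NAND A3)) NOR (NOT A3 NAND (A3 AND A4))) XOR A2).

A3 | A2 | A4 | A1 | Output
--------------------------
0 | 0 | 0 | 0 | 0
0 | 0 | 0 | 1 | 0
0 | 0 | 1 | 0 | 0
0 | 0 | 1 | 1 | 0
0 | 1 | 0 | 0 | 1
0 | 1 | 0 | 1 | 1
0 | 1 | 1 | 0 | 1
0 | 1 | 1 | 1 | 1
1 | 0 | 0 | 0 | 0
1 | 0 | 0 | 1 | 0
1 | 0 | 1 | 0 | 0
1 | 0 | 1 | 1 | 0
1 | 1 | 0 | 0 | 1
1 | 1 | 0 | 1 | 1
1 | 1 | 1 | 0 | 1
1 | 1 | 1 | 1 | 1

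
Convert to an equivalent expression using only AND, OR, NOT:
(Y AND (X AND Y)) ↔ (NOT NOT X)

((Y AND (X AND Y)) AND (NOT NOT X)) OR (NOT (Y AND (X AND Y)) AND NOT X)
(Biconditional = both true or both false)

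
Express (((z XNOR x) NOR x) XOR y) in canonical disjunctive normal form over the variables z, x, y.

(NOT z AND NOT x AND y) OR (NOT z AND x AND y) OR (z AND NOT x AND NOT y) OR (z AND x AND y)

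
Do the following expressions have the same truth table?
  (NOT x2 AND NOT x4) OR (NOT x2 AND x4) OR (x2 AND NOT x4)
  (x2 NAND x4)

Yes, they are equivalent — the two output columns agree on all 4 assignments:
x2 | x4 | Expression 1 | Expression 2
-------------------------------------
0 | 0 | 1 | 1
0 | 1 | 1 | 1
1 | 0 | 1 | 1
1 | 1 | 0 | 0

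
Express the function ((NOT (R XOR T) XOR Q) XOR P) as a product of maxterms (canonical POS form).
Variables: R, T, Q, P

ΠM(1, 2, 4, 7, 8, 11, 13, 14) = (R OR T OR Q OR NOT P) AND (R OR T OR NOT Q OR P) AND (R OR NOT T OR Q OR P) AND (R OR NOT T OR NOT Q OR NOT P) AND (NOT R OR T OR Q OR P) AND (NOT R OR T OR NOT Q OR NOT P) AND (NOT R OR NOT T OR Q OR NOT P) AND (NOT R OR NOT T OR NOT Q OR P)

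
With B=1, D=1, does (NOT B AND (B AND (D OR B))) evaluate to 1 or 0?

Substituting: (NOT 1 AND (1 AND (1 OR 1)))
= 0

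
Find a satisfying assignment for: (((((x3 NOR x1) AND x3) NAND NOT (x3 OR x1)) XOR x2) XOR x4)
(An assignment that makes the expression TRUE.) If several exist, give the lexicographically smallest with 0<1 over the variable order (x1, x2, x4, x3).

x1=0, x2=0, x4=0, x3=0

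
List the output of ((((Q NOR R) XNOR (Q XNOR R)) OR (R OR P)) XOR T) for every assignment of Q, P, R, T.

Q | P | R | T | Output
----------------------
0 | 0 | 0 | 0 | 1
0 | 0 | 0 | 1 | 0
0 | 0 | 1 | 0 | 1
0 | 0 | 1 | 1 | 0
0 | 1 | 0 | 0 | 1
0 | 1 | 0 | 1 | 0
0 | 1 | 1 | 0 | 1
0 | 1 | 1 | 1 | 0
1 | 0 | 0 | 0 | 1
1 | 0 | 0 | 1 | 0
1 | 0 | 1 | 0 | 1
1 | 0 | 1 | 1 | 0
1 | 1 | 0 | 0 | 1
1 | 1 | 0 | 1 | 0
1 | 1 | 1 | 0 | 1
1 | 1 | 1 | 1 | 0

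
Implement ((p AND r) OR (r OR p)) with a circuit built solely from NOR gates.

((((p NOR p) NOR (r NOR r)) NOR ((r NOR p) NOR (r NOR p))) NOR (((p NOR p) NOR (r NOR r)) NOR ((r NOR p) NOR (r NOR p))))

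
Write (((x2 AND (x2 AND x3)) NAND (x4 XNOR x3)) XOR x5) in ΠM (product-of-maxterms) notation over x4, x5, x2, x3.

ΠM(4, 5, 6, 7, 11, 12, 13, 14) = (x4 OR NOT x5 OR x2 OR x3) AND (x4 OR NOT x5 OR x2 OR NOT x3) AND (x4 OR NOT x5 OR NOT x2 OR x3) AND (x4 OR NOT x5 OR NOT x2 OR NOT x3) AND (NOT x4 OR x5 OR NOT x2 OR NOT x3) AND (NOT x4 OR NOT x5 OR x2 OR x3) AND (NOT x4 OR NOT x5 OR x2 OR NOT x3) AND (NOT x4 OR NOT x5 OR NOT x2 OR x3)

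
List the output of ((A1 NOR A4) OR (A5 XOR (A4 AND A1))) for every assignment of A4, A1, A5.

A4 | A1 | A5 | Output
---------------------
0 | 0 | 0 | 1
0 | 0 | 1 | 1
0 | 1 | 0 | 0
0 | 1 | 1 | 1
1 | 0 | 0 | 0
1 | 0 | 1 | 1
1 | 1 | 0 | 1
1 | 1 | 1 | 0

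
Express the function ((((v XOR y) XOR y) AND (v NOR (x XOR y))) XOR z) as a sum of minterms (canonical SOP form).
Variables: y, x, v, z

Σm(1, 3, 5, 7, 9, 11, 13, 15) = (NOT y AND NOT x AND NOT v AND z) OR (NOT y AND NOT x AND v AND z) OR (NOT y AND x AND NOT v AND z) OR (NOT y AND x AND v AND z) OR (y AND NOT x AND NOT v AND z) OR (y AND NOT x AND v AND z) OR (y AND x AND NOT v AND z) OR (y AND x AND v AND z)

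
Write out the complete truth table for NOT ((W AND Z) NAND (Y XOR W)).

Y | Z | W | Output
------------------
0 | 0 | 0 | 0
0 | 0 | 1 | 0
0 | 1 | 0 | 0
0 | 1 | 1 | 1
1 | 0 | 0 | 0
1 | 0 | 1 | 0
1 | 1 | 0 | 0
1 | 1 | 1 | 0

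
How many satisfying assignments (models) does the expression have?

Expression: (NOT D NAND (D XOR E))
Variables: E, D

Satisfying assignments: (0,0), (0,1), (1,1)
Count: 3 out of 4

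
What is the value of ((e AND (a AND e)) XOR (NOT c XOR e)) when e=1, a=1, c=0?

Substituting: ((1 AND (1 AND 1)) XOR (NOT 0 XOR 1))
= 1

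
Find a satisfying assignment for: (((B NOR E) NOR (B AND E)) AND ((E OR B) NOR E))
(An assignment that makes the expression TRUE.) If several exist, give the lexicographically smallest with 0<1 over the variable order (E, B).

UNSATISFIABLE - no assignment makes this expression true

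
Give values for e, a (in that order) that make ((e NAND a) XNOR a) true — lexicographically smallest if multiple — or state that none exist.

e=0, a=1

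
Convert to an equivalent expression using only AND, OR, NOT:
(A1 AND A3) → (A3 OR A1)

NOT (A1 AND A3) OR (A3 OR A1)
(Implication elimination: A → B = NOT A OR B)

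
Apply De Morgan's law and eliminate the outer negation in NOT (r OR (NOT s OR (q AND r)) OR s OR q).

NOT r AND NOT (NOT s OR (q AND r)) AND NOT s AND NOT q
De Morgan's: NOT(OR of terms) = AND of negations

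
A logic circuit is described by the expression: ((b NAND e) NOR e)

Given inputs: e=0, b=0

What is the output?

Substituting: ((0 NAND 0) NOR 0)
= 0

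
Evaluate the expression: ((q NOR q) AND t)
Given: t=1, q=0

Substituting: ((0 NOR 0) AND 1)
= 1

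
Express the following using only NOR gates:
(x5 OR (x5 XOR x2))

((x5 NOR ((((x5 NOR x2) NOR (x5 NOR x2)) NOR ((x5 NOR x2) NOR (x5 NOR x2))) NOR ((((x5 NOR x5) NOR (x2 NOR x2)) NOR ((x5 NOR x5) NOR (x2 NOR x2))) NOR (((x5 NOR x5) NOR (x2 NOR x2)) NOR ((x5 NOR x5) NOR (x2 NOR x2)))))) NOR (x5 NOR ((((x5 NOR x2) NOR (x5 NOR x2)) NOR ((x5 NOR x2) NOR (x5 NOR x2))) NOR ((((x5 NOR x5) NOR (x2 NOR x2)) NOR ((x5 NOR x5) NOR (x2 NOR x2))) NOR (((x5 NOR x5) NOR (x2 NOR x2)) NOR ((x5 NOR x5) NOR (x2 NOR x2)))))))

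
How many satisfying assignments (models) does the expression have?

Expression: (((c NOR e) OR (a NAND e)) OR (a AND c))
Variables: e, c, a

Satisfying assignments: (0,0,0), (0,0,1), (0,1,0), (0,1,1), (1,0,0), (1,1,0), (1,1,1)
Count: 7 out of 8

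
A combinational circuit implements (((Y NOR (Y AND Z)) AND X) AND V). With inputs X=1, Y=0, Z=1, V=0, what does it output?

Substituting: (((0 NOR (0 AND 1)) AND 1) AND 0)
= 0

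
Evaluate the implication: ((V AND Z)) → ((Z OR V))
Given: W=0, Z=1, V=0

Antecedent ((V AND Z)) = 0; consequent ((Z OR V)) = 1.
0 → 1 = 1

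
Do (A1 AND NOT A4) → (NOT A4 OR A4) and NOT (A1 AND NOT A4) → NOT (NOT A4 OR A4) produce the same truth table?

No, Inverse is not equivalent to original (counterexample: A1=0, A4=0)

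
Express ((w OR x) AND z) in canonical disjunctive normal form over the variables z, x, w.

(z AND NOT x AND w) OR (z AND x AND NOT w) OR (z AND x AND w)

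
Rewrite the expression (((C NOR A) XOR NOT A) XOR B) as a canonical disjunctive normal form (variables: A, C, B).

(NOT A AND NOT C AND B) OR (NOT A AND C AND NOT B) OR (A AND NOT C AND B) OR (A AND C AND B)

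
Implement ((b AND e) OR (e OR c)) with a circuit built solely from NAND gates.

((((b NAND e) NAND (b NAND e)) NAND ((b NAND e) NAND (b NAND e))) NAND (((e NAND e) NAND (c NAND c)) NAND ((e NAND e) NAND (c NAND c))))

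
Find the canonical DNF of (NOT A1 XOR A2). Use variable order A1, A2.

(NOT A1 AND NOT A2) OR (A1 AND A2)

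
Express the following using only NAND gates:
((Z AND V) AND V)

((((Z NAND V) NAND (Z NAND V)) NAND V) NAND (((Z NAND V) NAND (Z NAND V)) NAND V))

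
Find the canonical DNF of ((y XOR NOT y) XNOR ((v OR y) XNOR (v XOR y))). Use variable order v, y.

(NOT v AND NOT y) OR (NOT v AND y) OR (v AND NOT y)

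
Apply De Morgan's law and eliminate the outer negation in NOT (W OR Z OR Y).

NOT W AND NOT Z AND NOT Y
De Morgan's: NOT(OR of terms) = AND of negations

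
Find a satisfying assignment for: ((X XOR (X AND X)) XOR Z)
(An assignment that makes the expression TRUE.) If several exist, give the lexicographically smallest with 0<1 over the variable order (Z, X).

Z=1, X=0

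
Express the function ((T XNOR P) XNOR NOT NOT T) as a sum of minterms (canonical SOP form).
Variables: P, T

Σm(2, 3) = (P AND NOT T) OR (P AND T)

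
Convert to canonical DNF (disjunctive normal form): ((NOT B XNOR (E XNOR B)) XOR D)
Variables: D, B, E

(NOT D AND NOT B AND NOT E) OR (NOT D AND B AND NOT E) OR (D AND NOT B AND E) OR (D AND B AND E)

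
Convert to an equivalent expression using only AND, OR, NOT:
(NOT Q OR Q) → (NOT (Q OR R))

NOT (NOT Q OR Q) OR (NOT (Q OR R))
(Implication elimination: A → B = NOT A OR B)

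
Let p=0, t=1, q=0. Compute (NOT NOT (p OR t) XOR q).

Substituting: (NOT NOT (0 OR 1) XOR 0)
= 1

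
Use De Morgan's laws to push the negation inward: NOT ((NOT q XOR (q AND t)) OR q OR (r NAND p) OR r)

NOT (NOT q XOR (q AND t)) AND NOT q AND NOT (r NAND p) AND NOT r
De Morgan's: NOT(OR of terms) = AND of negations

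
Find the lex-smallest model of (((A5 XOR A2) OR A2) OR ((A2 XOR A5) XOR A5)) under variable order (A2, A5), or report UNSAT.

A2=0, A5=1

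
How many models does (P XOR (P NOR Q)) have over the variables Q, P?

Satisfying assignments: (0,0), (0,1), (1,1)
Count: 3 out of 4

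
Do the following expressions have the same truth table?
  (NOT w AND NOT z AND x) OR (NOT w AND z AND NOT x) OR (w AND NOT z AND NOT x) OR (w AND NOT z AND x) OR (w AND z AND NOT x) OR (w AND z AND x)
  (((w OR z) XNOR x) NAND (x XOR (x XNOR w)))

Yes, they are equivalent — the two output columns agree on all 8 assignments:
w | z | x | Expression 1 | Expression 2
---------------------------------------
0 | 0 | 0 | 0 | 0
0 | 0 | 1 | 1 | 1
0 | 1 | 0 | 1 | 1
0 | 1 | 1 | 0 | 0
1 | 0 | 0 | 1 | 1
1 | 0 | 1 | 1 | 1
1 | 1 | 0 | 1 | 1
1 | 1 | 1 | 1 | 1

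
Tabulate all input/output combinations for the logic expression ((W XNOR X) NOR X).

W | X | Output
--------------
0 | 0 | 0
0 | 1 | 0
1 | 0 | 1
1 | 1 | 0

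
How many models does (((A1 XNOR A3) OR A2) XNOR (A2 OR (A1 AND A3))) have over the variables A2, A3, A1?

Satisfying assignments: (0,0,1), (0,1,0), (0,1,1), (1,0,0), (1,0,1), (1,1,0), (1,1,1)
Count: 7 out of 8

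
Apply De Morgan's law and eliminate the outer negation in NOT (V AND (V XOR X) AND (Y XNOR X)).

NOT V OR NOT (V XOR X) OR NOT (Y XNOR X)
De Morgan's: NOT(AND of terms) = OR of negations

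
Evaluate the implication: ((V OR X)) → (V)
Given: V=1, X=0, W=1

Antecedent ((V OR X)) = 1; consequent (V) = 1.
1 → 1 = 1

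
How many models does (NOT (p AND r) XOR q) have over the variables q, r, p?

Satisfying assignments: (0,0,0), (0,0,1), (0,1,0), (1,1,1)
Count: 4 out of 8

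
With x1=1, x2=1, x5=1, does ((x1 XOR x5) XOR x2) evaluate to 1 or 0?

Substituting: ((1 XOR 1) XOR 1)
= 1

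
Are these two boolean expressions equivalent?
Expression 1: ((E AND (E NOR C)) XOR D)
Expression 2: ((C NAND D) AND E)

No. Counterexample: with D=0, C=0, E=1, Expression 1 = 0 but Expression 2 = 1.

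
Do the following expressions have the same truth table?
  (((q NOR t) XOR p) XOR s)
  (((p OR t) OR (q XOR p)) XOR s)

No. Counterexample: with p=0, s=0, q=0, t=0, Expression 1 = 1 but Expression 2 = 0.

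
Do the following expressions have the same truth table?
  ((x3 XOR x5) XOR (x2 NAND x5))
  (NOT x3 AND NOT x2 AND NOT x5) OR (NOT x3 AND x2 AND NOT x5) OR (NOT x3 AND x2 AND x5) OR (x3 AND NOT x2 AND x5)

Yes, they are equivalent — the two output columns agree on all 8 assignments:
x3 | x2 | x5 | Expression 1 | Expression 2
------------------------------------------
0 | 0 | 0 | 1 | 1
0 | 0 | 1 | 0 | 0
0 | 1 | 0 | 1 | 1
0 | 1 | 1 | 1 | 1
1 | 0 | 0 | 0 | 0
1 | 0 | 1 | 1 | 1
1 | 1 | 0 | 0 | 0
1 | 1 | 1 | 0 | 0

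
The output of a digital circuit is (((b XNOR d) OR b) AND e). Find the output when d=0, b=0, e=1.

Substituting: (((0 XNOR 0) OR 0) AND 1)
= 1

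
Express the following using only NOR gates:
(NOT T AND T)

(((T NOR T) NOR (T NOR T)) NOR (T NOR T))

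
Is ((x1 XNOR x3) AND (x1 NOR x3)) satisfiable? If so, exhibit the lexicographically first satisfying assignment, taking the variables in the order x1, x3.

x1=0, x3=0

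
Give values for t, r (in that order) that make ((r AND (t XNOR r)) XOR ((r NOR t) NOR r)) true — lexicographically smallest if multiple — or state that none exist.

t=1, r=0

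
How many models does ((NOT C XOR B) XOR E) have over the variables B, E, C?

Satisfying assignments: (0,0,0), (0,1,1), (1,0,1), (1,1,0)
Count: 4 out of 8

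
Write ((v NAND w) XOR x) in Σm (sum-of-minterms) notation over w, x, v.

Σm(0, 1, 4, 7) = (NOT w AND NOT x AND NOT v) OR (NOT w AND NOT x AND v) OR (w AND NOT x AND NOT v) OR (w AND x AND v)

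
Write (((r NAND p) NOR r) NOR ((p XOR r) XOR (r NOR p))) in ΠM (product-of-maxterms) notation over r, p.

ΠM(0, 1, 2) = (r OR p) AND (r OR NOT p) AND (NOT r OR p)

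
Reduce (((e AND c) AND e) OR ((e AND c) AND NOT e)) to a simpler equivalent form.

By distribution ((E AND v) OR (E AND NOT v) = E):
= (e AND c)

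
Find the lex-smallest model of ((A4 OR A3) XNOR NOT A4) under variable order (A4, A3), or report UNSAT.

A4=0, A3=1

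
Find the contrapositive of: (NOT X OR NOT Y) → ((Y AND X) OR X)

Contrapositive: NOT ((Y AND X) OR X) → NOT (NOT X OR NOT Y)
Note: A statement and its contrapositive are logically equivalent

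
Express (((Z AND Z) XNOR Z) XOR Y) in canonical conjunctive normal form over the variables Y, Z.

(NOT Y OR Z) AND (NOT Y OR NOT Z)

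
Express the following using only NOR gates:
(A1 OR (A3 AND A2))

((A1 NOR ((A3 NOR A3) NOR (A2 NOR A2))) NOR (A1 NOR ((A3 NOR A3) NOR (A2 NOR A2))))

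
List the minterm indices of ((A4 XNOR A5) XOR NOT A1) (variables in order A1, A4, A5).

Σm(1, 2, 4, 7) = (NOT A1 AND NOT A4 AND A5) OR (NOT A1 AND A4 AND NOT A5) OR (A1 AND NOT A4 AND NOT A5) OR (A1 AND A4 AND A5)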